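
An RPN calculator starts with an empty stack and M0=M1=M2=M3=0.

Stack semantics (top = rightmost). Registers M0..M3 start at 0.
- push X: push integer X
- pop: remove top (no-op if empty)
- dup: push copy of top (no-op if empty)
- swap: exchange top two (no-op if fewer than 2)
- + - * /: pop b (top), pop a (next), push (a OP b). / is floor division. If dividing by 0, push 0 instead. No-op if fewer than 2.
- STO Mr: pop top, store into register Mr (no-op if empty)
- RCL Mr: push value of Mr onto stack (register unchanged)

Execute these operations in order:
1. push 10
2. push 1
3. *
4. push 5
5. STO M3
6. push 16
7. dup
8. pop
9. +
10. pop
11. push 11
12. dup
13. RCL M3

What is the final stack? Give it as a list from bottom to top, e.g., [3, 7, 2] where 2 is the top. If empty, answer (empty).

After op 1 (push 10): stack=[10] mem=[0,0,0,0]
After op 2 (push 1): stack=[10,1] mem=[0,0,0,0]
After op 3 (*): stack=[10] mem=[0,0,0,0]
After op 4 (push 5): stack=[10,5] mem=[0,0,0,0]
After op 5 (STO M3): stack=[10] mem=[0,0,0,5]
After op 6 (push 16): stack=[10,16] mem=[0,0,0,5]
After op 7 (dup): stack=[10,16,16] mem=[0,0,0,5]
After op 8 (pop): stack=[10,16] mem=[0,0,0,5]
After op 9 (+): stack=[26] mem=[0,0,0,5]
After op 10 (pop): stack=[empty] mem=[0,0,0,5]
After op 11 (push 11): stack=[11] mem=[0,0,0,5]
After op 12 (dup): stack=[11,11] mem=[0,0,0,5]
After op 13 (RCL M3): stack=[11,11,5] mem=[0,0,0,5]

Answer: [11, 11, 5]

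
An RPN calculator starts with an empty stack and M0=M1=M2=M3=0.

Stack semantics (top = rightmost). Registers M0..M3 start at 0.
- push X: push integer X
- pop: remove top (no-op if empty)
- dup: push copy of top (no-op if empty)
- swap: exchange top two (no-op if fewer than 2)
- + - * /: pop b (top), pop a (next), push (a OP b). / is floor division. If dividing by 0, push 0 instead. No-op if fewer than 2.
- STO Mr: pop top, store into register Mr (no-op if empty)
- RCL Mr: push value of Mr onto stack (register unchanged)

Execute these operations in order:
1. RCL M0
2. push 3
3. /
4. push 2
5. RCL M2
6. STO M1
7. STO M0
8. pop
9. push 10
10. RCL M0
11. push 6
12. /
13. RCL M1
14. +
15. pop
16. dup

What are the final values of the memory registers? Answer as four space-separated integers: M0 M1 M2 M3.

After op 1 (RCL M0): stack=[0] mem=[0,0,0,0]
After op 2 (push 3): stack=[0,3] mem=[0,0,0,0]
After op 3 (/): stack=[0] mem=[0,0,0,0]
After op 4 (push 2): stack=[0,2] mem=[0,0,0,0]
After op 5 (RCL M2): stack=[0,2,0] mem=[0,0,0,0]
After op 6 (STO M1): stack=[0,2] mem=[0,0,0,0]
After op 7 (STO M0): stack=[0] mem=[2,0,0,0]
After op 8 (pop): stack=[empty] mem=[2,0,0,0]
After op 9 (push 10): stack=[10] mem=[2,0,0,0]
After op 10 (RCL M0): stack=[10,2] mem=[2,0,0,0]
After op 11 (push 6): stack=[10,2,6] mem=[2,0,0,0]
After op 12 (/): stack=[10,0] mem=[2,0,0,0]
After op 13 (RCL M1): stack=[10,0,0] mem=[2,0,0,0]
After op 14 (+): stack=[10,0] mem=[2,0,0,0]
After op 15 (pop): stack=[10] mem=[2,0,0,0]
After op 16 (dup): stack=[10,10] mem=[2,0,0,0]

Answer: 2 0 0 0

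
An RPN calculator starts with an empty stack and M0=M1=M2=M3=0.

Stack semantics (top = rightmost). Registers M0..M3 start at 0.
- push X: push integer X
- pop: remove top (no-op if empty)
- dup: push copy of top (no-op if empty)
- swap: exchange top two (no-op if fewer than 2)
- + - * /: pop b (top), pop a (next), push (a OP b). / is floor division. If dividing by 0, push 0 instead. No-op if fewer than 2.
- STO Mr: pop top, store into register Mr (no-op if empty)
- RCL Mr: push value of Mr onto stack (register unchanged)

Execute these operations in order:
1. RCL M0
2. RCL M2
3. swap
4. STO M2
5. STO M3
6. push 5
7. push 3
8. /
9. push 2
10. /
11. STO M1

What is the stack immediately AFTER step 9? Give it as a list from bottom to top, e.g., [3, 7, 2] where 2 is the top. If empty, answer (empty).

After op 1 (RCL M0): stack=[0] mem=[0,0,0,0]
After op 2 (RCL M2): stack=[0,0] mem=[0,0,0,0]
After op 3 (swap): stack=[0,0] mem=[0,0,0,0]
After op 4 (STO M2): stack=[0] mem=[0,0,0,0]
After op 5 (STO M3): stack=[empty] mem=[0,0,0,0]
After op 6 (push 5): stack=[5] mem=[0,0,0,0]
After op 7 (push 3): stack=[5,3] mem=[0,0,0,0]
After op 8 (/): stack=[1] mem=[0,0,0,0]
After op 9 (push 2): stack=[1,2] mem=[0,0,0,0]

[1, 2]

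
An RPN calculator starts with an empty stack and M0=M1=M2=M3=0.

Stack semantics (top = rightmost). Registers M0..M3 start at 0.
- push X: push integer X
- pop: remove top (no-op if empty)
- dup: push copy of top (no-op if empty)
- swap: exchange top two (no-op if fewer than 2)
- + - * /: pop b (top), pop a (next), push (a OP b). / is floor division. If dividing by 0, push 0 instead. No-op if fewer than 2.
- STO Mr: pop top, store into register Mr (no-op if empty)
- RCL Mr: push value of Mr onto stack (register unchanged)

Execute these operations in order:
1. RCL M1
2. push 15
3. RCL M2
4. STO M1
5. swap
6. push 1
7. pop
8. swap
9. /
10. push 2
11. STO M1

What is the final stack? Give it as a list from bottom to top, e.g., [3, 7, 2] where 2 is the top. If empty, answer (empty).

After op 1 (RCL M1): stack=[0] mem=[0,0,0,0]
After op 2 (push 15): stack=[0,15] mem=[0,0,0,0]
After op 3 (RCL M2): stack=[0,15,0] mem=[0,0,0,0]
After op 4 (STO M1): stack=[0,15] mem=[0,0,0,0]
After op 5 (swap): stack=[15,0] mem=[0,0,0,0]
After op 6 (push 1): stack=[15,0,1] mem=[0,0,0,0]
After op 7 (pop): stack=[15,0] mem=[0,0,0,0]
After op 8 (swap): stack=[0,15] mem=[0,0,0,0]
After op 9 (/): stack=[0] mem=[0,0,0,0]
After op 10 (push 2): stack=[0,2] mem=[0,0,0,0]
After op 11 (STO M1): stack=[0] mem=[0,2,0,0]

Answer: [0]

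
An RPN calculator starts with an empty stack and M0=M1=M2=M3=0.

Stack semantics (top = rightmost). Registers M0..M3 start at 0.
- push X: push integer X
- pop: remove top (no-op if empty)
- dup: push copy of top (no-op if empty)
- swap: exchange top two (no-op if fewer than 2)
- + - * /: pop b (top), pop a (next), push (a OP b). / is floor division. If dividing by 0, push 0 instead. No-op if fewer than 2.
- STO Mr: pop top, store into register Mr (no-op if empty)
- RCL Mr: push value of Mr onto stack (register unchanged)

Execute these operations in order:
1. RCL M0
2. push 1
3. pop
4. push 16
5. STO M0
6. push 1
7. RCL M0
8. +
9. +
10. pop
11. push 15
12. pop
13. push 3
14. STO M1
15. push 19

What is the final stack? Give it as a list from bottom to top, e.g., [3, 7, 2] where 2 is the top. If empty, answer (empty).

Answer: [19]

Derivation:
After op 1 (RCL M0): stack=[0] mem=[0,0,0,0]
After op 2 (push 1): stack=[0,1] mem=[0,0,0,0]
After op 3 (pop): stack=[0] mem=[0,0,0,0]
After op 4 (push 16): stack=[0,16] mem=[0,0,0,0]
After op 5 (STO M0): stack=[0] mem=[16,0,0,0]
After op 6 (push 1): stack=[0,1] mem=[16,0,0,0]
After op 7 (RCL M0): stack=[0,1,16] mem=[16,0,0,0]
After op 8 (+): stack=[0,17] mem=[16,0,0,0]
After op 9 (+): stack=[17] mem=[16,0,0,0]
After op 10 (pop): stack=[empty] mem=[16,0,0,0]
After op 11 (push 15): stack=[15] mem=[16,0,0,0]
After op 12 (pop): stack=[empty] mem=[16,0,0,0]
After op 13 (push 3): stack=[3] mem=[16,0,0,0]
After op 14 (STO M1): stack=[empty] mem=[16,3,0,0]
After op 15 (push 19): stack=[19] mem=[16,3,0,0]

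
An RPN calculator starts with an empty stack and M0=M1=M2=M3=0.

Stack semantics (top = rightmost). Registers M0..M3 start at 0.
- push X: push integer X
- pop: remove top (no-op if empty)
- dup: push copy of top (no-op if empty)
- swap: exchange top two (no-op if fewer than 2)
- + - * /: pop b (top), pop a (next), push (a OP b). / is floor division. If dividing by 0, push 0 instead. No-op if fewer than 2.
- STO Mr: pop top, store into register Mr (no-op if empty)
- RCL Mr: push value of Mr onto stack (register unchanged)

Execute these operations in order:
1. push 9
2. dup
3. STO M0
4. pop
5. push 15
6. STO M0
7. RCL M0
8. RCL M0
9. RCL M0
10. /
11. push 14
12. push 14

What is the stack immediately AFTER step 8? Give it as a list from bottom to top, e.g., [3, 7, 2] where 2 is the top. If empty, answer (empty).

After op 1 (push 9): stack=[9] mem=[0,0,0,0]
After op 2 (dup): stack=[9,9] mem=[0,0,0,0]
After op 3 (STO M0): stack=[9] mem=[9,0,0,0]
After op 4 (pop): stack=[empty] mem=[9,0,0,0]
After op 5 (push 15): stack=[15] mem=[9,0,0,0]
After op 6 (STO M0): stack=[empty] mem=[15,0,0,0]
After op 7 (RCL M0): stack=[15] mem=[15,0,0,0]
After op 8 (RCL M0): stack=[15,15] mem=[15,0,0,0]

[15, 15]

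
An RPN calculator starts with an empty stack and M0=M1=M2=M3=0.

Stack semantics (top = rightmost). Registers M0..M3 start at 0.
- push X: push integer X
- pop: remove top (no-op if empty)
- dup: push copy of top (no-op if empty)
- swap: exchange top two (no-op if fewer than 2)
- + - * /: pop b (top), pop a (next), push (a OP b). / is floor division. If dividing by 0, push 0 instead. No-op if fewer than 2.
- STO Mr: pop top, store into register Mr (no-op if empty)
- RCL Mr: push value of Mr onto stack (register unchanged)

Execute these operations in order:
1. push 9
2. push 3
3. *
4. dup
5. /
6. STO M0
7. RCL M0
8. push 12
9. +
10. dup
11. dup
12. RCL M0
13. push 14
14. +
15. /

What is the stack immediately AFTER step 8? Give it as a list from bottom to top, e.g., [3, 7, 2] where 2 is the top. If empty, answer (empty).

After op 1 (push 9): stack=[9] mem=[0,0,0,0]
After op 2 (push 3): stack=[9,3] mem=[0,0,0,0]
After op 3 (*): stack=[27] mem=[0,0,0,0]
After op 4 (dup): stack=[27,27] mem=[0,0,0,0]
After op 5 (/): stack=[1] mem=[0,0,0,0]
After op 6 (STO M0): stack=[empty] mem=[1,0,0,0]
After op 7 (RCL M0): stack=[1] mem=[1,0,0,0]
After op 8 (push 12): stack=[1,12] mem=[1,0,0,0]

[1, 12]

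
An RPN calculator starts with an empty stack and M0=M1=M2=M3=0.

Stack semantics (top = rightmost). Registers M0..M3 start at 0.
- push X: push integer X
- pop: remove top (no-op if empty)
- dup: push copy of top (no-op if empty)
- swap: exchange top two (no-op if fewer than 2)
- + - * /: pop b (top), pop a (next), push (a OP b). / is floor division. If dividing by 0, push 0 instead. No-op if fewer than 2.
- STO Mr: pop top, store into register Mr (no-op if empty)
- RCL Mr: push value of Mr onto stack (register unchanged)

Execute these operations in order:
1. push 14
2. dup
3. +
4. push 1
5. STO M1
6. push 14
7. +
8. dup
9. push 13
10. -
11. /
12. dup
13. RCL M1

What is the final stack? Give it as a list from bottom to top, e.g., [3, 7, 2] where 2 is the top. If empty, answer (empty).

After op 1 (push 14): stack=[14] mem=[0,0,0,0]
After op 2 (dup): stack=[14,14] mem=[0,0,0,0]
After op 3 (+): stack=[28] mem=[0,0,0,0]
After op 4 (push 1): stack=[28,1] mem=[0,0,0,0]
After op 5 (STO M1): stack=[28] mem=[0,1,0,0]
After op 6 (push 14): stack=[28,14] mem=[0,1,0,0]
After op 7 (+): stack=[42] mem=[0,1,0,0]
After op 8 (dup): stack=[42,42] mem=[0,1,0,0]
After op 9 (push 13): stack=[42,42,13] mem=[0,1,0,0]
After op 10 (-): stack=[42,29] mem=[0,1,0,0]
After op 11 (/): stack=[1] mem=[0,1,0,0]
After op 12 (dup): stack=[1,1] mem=[0,1,0,0]
After op 13 (RCL M1): stack=[1,1,1] mem=[0,1,0,0]

Answer: [1, 1, 1]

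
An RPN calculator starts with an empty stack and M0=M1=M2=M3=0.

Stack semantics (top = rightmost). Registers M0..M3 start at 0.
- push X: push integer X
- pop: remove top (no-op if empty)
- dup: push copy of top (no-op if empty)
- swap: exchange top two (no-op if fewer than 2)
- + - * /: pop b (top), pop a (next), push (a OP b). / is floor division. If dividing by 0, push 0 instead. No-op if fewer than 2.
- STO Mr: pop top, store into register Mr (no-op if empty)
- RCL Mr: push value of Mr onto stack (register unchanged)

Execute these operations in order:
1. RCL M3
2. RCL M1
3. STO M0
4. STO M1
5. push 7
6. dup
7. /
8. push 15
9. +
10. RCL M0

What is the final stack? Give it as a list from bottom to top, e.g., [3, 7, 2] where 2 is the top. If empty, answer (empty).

After op 1 (RCL M3): stack=[0] mem=[0,0,0,0]
After op 2 (RCL M1): stack=[0,0] mem=[0,0,0,0]
After op 3 (STO M0): stack=[0] mem=[0,0,0,0]
After op 4 (STO M1): stack=[empty] mem=[0,0,0,0]
After op 5 (push 7): stack=[7] mem=[0,0,0,0]
After op 6 (dup): stack=[7,7] mem=[0,0,0,0]
After op 7 (/): stack=[1] mem=[0,0,0,0]
After op 8 (push 15): stack=[1,15] mem=[0,0,0,0]
After op 9 (+): stack=[16] mem=[0,0,0,0]
After op 10 (RCL M0): stack=[16,0] mem=[0,0,0,0]

Answer: [16, 0]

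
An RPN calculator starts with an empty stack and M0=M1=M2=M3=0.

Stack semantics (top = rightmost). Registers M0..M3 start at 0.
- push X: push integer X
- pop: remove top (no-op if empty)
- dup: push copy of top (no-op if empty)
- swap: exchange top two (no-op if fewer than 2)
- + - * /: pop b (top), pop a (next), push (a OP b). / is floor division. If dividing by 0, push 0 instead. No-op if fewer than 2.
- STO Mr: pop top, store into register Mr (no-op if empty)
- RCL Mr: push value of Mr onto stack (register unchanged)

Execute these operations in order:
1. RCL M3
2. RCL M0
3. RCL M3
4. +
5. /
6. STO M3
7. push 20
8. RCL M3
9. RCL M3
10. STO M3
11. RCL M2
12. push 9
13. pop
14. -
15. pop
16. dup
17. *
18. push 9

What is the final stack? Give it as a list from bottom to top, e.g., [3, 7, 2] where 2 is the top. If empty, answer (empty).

Answer: [400, 9]

Derivation:
After op 1 (RCL M3): stack=[0] mem=[0,0,0,0]
After op 2 (RCL M0): stack=[0,0] mem=[0,0,0,0]
After op 3 (RCL M3): stack=[0,0,0] mem=[0,0,0,0]
After op 4 (+): stack=[0,0] mem=[0,0,0,0]
After op 5 (/): stack=[0] mem=[0,0,0,0]
After op 6 (STO M3): stack=[empty] mem=[0,0,0,0]
After op 7 (push 20): stack=[20] mem=[0,0,0,0]
After op 8 (RCL M3): stack=[20,0] mem=[0,0,0,0]
After op 9 (RCL M3): stack=[20,0,0] mem=[0,0,0,0]
After op 10 (STO M3): stack=[20,0] mem=[0,0,0,0]
After op 11 (RCL M2): stack=[20,0,0] mem=[0,0,0,0]
After op 12 (push 9): stack=[20,0,0,9] mem=[0,0,0,0]
After op 13 (pop): stack=[20,0,0] mem=[0,0,0,0]
After op 14 (-): stack=[20,0] mem=[0,0,0,0]
After op 15 (pop): stack=[20] mem=[0,0,0,0]
After op 16 (dup): stack=[20,20] mem=[0,0,0,0]
After op 17 (*): stack=[400] mem=[0,0,0,0]
After op 18 (push 9): stack=[400,9] mem=[0,0,0,0]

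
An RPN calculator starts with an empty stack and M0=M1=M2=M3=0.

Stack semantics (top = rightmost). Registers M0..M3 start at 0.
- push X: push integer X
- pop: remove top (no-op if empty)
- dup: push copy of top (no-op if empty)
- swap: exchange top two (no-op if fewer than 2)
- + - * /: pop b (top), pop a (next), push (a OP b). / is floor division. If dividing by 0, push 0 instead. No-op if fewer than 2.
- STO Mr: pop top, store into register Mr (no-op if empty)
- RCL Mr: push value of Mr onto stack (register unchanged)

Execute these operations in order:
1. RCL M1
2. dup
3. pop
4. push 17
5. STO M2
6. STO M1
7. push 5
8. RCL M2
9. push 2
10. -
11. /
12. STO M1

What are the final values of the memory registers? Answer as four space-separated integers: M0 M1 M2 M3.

After op 1 (RCL M1): stack=[0] mem=[0,0,0,0]
After op 2 (dup): stack=[0,0] mem=[0,0,0,0]
After op 3 (pop): stack=[0] mem=[0,0,0,0]
After op 4 (push 17): stack=[0,17] mem=[0,0,0,0]
After op 5 (STO M2): stack=[0] mem=[0,0,17,0]
After op 6 (STO M1): stack=[empty] mem=[0,0,17,0]
After op 7 (push 5): stack=[5] mem=[0,0,17,0]
After op 8 (RCL M2): stack=[5,17] mem=[0,0,17,0]
After op 9 (push 2): stack=[5,17,2] mem=[0,0,17,0]
After op 10 (-): stack=[5,15] mem=[0,0,17,0]
After op 11 (/): stack=[0] mem=[0,0,17,0]
After op 12 (STO M1): stack=[empty] mem=[0,0,17,0]

Answer: 0 0 17 0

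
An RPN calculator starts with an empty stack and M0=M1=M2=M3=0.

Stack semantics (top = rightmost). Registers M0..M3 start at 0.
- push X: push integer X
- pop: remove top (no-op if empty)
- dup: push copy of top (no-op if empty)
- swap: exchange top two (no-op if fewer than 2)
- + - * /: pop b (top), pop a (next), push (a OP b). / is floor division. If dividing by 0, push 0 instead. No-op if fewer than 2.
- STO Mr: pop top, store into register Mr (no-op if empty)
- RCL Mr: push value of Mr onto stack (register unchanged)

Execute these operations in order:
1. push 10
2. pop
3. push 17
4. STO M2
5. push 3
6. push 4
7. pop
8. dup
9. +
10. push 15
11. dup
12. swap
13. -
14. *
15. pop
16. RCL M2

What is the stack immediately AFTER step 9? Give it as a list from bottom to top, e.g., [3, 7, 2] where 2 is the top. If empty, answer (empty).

After op 1 (push 10): stack=[10] mem=[0,0,0,0]
After op 2 (pop): stack=[empty] mem=[0,0,0,0]
After op 3 (push 17): stack=[17] mem=[0,0,0,0]
After op 4 (STO M2): stack=[empty] mem=[0,0,17,0]
After op 5 (push 3): stack=[3] mem=[0,0,17,0]
After op 6 (push 4): stack=[3,4] mem=[0,0,17,0]
After op 7 (pop): stack=[3] mem=[0,0,17,0]
After op 8 (dup): stack=[3,3] mem=[0,0,17,0]
After op 9 (+): stack=[6] mem=[0,0,17,0]

[6]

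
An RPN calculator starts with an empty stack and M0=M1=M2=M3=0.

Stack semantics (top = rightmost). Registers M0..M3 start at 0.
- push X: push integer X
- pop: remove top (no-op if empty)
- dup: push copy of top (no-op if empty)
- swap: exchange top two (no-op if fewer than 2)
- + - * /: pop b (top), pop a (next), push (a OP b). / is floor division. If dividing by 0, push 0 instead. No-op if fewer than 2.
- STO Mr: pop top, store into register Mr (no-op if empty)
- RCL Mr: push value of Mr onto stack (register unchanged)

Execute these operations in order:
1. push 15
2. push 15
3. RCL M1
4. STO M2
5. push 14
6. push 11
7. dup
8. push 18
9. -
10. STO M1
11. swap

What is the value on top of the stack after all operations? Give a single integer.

After op 1 (push 15): stack=[15] mem=[0,0,0,0]
After op 2 (push 15): stack=[15,15] mem=[0,0,0,0]
After op 3 (RCL M1): stack=[15,15,0] mem=[0,0,0,0]
After op 4 (STO M2): stack=[15,15] mem=[0,0,0,0]
After op 5 (push 14): stack=[15,15,14] mem=[0,0,0,0]
After op 6 (push 11): stack=[15,15,14,11] mem=[0,0,0,0]
After op 7 (dup): stack=[15,15,14,11,11] mem=[0,0,0,0]
After op 8 (push 18): stack=[15,15,14,11,11,18] mem=[0,0,0,0]
After op 9 (-): stack=[15,15,14,11,-7] mem=[0,0,0,0]
After op 10 (STO M1): stack=[15,15,14,11] mem=[0,-7,0,0]
After op 11 (swap): stack=[15,15,11,14] mem=[0,-7,0,0]

Answer: 14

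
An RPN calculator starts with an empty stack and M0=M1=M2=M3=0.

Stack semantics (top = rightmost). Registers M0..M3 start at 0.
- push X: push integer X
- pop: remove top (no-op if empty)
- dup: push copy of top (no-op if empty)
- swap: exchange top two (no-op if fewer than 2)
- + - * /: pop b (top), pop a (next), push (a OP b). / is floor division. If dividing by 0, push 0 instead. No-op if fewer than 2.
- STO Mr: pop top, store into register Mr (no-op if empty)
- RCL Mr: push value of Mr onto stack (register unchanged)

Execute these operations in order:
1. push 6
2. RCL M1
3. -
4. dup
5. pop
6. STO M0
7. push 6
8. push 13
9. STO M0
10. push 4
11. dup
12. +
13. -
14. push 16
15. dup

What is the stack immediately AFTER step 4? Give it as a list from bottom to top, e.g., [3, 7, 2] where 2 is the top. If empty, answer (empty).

After op 1 (push 6): stack=[6] mem=[0,0,0,0]
After op 2 (RCL M1): stack=[6,0] mem=[0,0,0,0]
After op 3 (-): stack=[6] mem=[0,0,0,0]
After op 4 (dup): stack=[6,6] mem=[0,0,0,0]

[6, 6]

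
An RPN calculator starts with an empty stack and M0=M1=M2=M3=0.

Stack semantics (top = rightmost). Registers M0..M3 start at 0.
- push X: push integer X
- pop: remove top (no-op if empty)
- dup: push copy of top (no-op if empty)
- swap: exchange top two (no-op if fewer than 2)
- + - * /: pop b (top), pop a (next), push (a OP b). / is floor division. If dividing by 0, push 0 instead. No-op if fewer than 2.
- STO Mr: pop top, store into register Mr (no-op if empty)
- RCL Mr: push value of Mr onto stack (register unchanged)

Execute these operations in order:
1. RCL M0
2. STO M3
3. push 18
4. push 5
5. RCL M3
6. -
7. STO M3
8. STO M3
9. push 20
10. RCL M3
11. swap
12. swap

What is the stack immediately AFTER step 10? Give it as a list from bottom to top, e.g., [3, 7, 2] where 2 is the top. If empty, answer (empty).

After op 1 (RCL M0): stack=[0] mem=[0,0,0,0]
After op 2 (STO M3): stack=[empty] mem=[0,0,0,0]
After op 3 (push 18): stack=[18] mem=[0,0,0,0]
After op 4 (push 5): stack=[18,5] mem=[0,0,0,0]
After op 5 (RCL M3): stack=[18,5,0] mem=[0,0,0,0]
After op 6 (-): stack=[18,5] mem=[0,0,0,0]
After op 7 (STO M3): stack=[18] mem=[0,0,0,5]
After op 8 (STO M3): stack=[empty] mem=[0,0,0,18]
After op 9 (push 20): stack=[20] mem=[0,0,0,18]
After op 10 (RCL M3): stack=[20,18] mem=[0,0,0,18]

[20, 18]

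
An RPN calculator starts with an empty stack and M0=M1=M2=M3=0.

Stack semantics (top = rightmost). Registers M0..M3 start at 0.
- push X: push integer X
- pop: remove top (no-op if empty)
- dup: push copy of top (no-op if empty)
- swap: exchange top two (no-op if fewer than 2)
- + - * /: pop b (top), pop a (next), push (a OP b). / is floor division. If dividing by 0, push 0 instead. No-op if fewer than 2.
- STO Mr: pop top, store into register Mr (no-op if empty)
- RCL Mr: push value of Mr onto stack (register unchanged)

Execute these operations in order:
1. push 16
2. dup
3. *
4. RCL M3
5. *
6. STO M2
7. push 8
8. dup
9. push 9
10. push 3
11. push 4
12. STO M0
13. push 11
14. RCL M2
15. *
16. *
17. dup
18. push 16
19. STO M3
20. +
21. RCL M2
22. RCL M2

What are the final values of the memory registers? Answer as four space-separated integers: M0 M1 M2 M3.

After op 1 (push 16): stack=[16] mem=[0,0,0,0]
After op 2 (dup): stack=[16,16] mem=[0,0,0,0]
After op 3 (*): stack=[256] mem=[0,0,0,0]
After op 4 (RCL M3): stack=[256,0] mem=[0,0,0,0]
After op 5 (*): stack=[0] mem=[0,0,0,0]
After op 6 (STO M2): stack=[empty] mem=[0,0,0,0]
After op 7 (push 8): stack=[8] mem=[0,0,0,0]
After op 8 (dup): stack=[8,8] mem=[0,0,0,0]
After op 9 (push 9): stack=[8,8,9] mem=[0,0,0,0]
After op 10 (push 3): stack=[8,8,9,3] mem=[0,0,0,0]
After op 11 (push 4): stack=[8,8,9,3,4] mem=[0,0,0,0]
After op 12 (STO M0): stack=[8,8,9,3] mem=[4,0,0,0]
After op 13 (push 11): stack=[8,8,9,3,11] mem=[4,0,0,0]
After op 14 (RCL M2): stack=[8,8,9,3,11,0] mem=[4,0,0,0]
After op 15 (*): stack=[8,8,9,3,0] mem=[4,0,0,0]
After op 16 (*): stack=[8,8,9,0] mem=[4,0,0,0]
After op 17 (dup): stack=[8,8,9,0,0] mem=[4,0,0,0]
After op 18 (push 16): stack=[8,8,9,0,0,16] mem=[4,0,0,0]
After op 19 (STO M3): stack=[8,8,9,0,0] mem=[4,0,0,16]
After op 20 (+): stack=[8,8,9,0] mem=[4,0,0,16]
After op 21 (RCL M2): stack=[8,8,9,0,0] mem=[4,0,0,16]
After op 22 (RCL M2): stack=[8,8,9,0,0,0] mem=[4,0,0,16]

Answer: 4 0 0 16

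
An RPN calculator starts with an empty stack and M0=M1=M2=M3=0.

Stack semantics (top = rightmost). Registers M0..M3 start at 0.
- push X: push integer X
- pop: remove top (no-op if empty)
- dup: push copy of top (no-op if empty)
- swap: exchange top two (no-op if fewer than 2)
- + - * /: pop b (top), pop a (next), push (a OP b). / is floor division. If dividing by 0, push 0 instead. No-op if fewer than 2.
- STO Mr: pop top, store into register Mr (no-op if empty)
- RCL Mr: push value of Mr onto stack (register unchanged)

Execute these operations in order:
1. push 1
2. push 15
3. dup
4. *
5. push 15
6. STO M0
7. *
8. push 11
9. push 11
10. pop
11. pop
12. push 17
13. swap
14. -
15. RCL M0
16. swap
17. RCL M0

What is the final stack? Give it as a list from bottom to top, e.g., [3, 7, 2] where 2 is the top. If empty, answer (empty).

Answer: [15, -208, 15]

Derivation:
After op 1 (push 1): stack=[1] mem=[0,0,0,0]
After op 2 (push 15): stack=[1,15] mem=[0,0,0,0]
After op 3 (dup): stack=[1,15,15] mem=[0,0,0,0]
After op 4 (*): stack=[1,225] mem=[0,0,0,0]
After op 5 (push 15): stack=[1,225,15] mem=[0,0,0,0]
After op 6 (STO M0): stack=[1,225] mem=[15,0,0,0]
After op 7 (*): stack=[225] mem=[15,0,0,0]
After op 8 (push 11): stack=[225,11] mem=[15,0,0,0]
After op 9 (push 11): stack=[225,11,11] mem=[15,0,0,0]
After op 10 (pop): stack=[225,11] mem=[15,0,0,0]
After op 11 (pop): stack=[225] mem=[15,0,0,0]
After op 12 (push 17): stack=[225,17] mem=[15,0,0,0]
After op 13 (swap): stack=[17,225] mem=[15,0,0,0]
After op 14 (-): stack=[-208] mem=[15,0,0,0]
After op 15 (RCL M0): stack=[-208,15] mem=[15,0,0,0]
After op 16 (swap): stack=[15,-208] mem=[15,0,0,0]
After op 17 (RCL M0): stack=[15,-208,15] mem=[15,0,0,0]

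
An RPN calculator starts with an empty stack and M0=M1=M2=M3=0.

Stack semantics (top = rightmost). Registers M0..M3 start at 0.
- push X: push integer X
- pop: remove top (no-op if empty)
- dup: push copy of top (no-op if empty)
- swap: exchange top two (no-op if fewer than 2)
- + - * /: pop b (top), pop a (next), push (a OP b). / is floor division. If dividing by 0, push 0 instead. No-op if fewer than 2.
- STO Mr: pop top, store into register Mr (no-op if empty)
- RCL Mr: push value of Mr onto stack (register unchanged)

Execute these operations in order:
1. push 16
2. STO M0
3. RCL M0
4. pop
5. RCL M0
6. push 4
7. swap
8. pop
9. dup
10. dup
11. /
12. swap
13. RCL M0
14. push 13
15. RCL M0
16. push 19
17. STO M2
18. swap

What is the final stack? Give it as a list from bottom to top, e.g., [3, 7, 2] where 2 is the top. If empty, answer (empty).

After op 1 (push 16): stack=[16] mem=[0,0,0,0]
After op 2 (STO M0): stack=[empty] mem=[16,0,0,0]
After op 3 (RCL M0): stack=[16] mem=[16,0,0,0]
After op 4 (pop): stack=[empty] mem=[16,0,0,0]
After op 5 (RCL M0): stack=[16] mem=[16,0,0,0]
After op 6 (push 4): stack=[16,4] mem=[16,0,0,0]
After op 7 (swap): stack=[4,16] mem=[16,0,0,0]
After op 8 (pop): stack=[4] mem=[16,0,0,0]
After op 9 (dup): stack=[4,4] mem=[16,0,0,0]
After op 10 (dup): stack=[4,4,4] mem=[16,0,0,0]
After op 11 (/): stack=[4,1] mem=[16,0,0,0]
After op 12 (swap): stack=[1,4] mem=[16,0,0,0]
After op 13 (RCL M0): stack=[1,4,16] mem=[16,0,0,0]
After op 14 (push 13): stack=[1,4,16,13] mem=[16,0,0,0]
After op 15 (RCL M0): stack=[1,4,16,13,16] mem=[16,0,0,0]
After op 16 (push 19): stack=[1,4,16,13,16,19] mem=[16,0,0,0]
After op 17 (STO M2): stack=[1,4,16,13,16] mem=[16,0,19,0]
After op 18 (swap): stack=[1,4,16,16,13] mem=[16,0,19,0]

Answer: [1, 4, 16, 16, 13]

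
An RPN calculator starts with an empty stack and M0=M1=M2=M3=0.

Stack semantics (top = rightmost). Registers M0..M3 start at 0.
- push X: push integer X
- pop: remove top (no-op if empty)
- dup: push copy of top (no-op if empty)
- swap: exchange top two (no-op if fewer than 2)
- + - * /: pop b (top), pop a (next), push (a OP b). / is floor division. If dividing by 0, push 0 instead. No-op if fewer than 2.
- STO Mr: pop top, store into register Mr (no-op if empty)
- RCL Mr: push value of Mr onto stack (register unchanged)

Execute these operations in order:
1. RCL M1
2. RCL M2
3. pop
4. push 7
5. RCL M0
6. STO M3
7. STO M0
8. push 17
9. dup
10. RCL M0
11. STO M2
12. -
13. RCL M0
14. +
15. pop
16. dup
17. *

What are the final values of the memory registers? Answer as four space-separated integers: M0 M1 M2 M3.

Answer: 7 0 7 0

Derivation:
After op 1 (RCL M1): stack=[0] mem=[0,0,0,0]
After op 2 (RCL M2): stack=[0,0] mem=[0,0,0,0]
After op 3 (pop): stack=[0] mem=[0,0,0,0]
After op 4 (push 7): stack=[0,7] mem=[0,0,0,0]
After op 5 (RCL M0): stack=[0,7,0] mem=[0,0,0,0]
After op 6 (STO M3): stack=[0,7] mem=[0,0,0,0]
After op 7 (STO M0): stack=[0] mem=[7,0,0,0]
After op 8 (push 17): stack=[0,17] mem=[7,0,0,0]
After op 9 (dup): stack=[0,17,17] mem=[7,0,0,0]
After op 10 (RCL M0): stack=[0,17,17,7] mem=[7,0,0,0]
After op 11 (STO M2): stack=[0,17,17] mem=[7,0,7,0]
After op 12 (-): stack=[0,0] mem=[7,0,7,0]
After op 13 (RCL M0): stack=[0,0,7] mem=[7,0,7,0]
After op 14 (+): stack=[0,7] mem=[7,0,7,0]
After op 15 (pop): stack=[0] mem=[7,0,7,0]
After op 16 (dup): stack=[0,0] mem=[7,0,7,0]
After op 17 (*): stack=[0] mem=[7,0,7,0]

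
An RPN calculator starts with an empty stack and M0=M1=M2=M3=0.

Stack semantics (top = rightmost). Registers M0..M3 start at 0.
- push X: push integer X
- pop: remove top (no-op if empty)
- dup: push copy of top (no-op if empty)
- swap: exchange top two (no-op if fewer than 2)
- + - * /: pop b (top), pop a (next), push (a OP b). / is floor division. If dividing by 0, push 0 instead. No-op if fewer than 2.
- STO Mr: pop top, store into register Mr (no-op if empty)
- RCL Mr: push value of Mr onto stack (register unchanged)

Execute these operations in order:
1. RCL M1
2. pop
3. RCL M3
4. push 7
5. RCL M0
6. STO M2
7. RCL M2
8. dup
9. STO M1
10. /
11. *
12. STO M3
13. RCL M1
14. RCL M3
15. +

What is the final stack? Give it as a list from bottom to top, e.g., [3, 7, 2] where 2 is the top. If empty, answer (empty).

Answer: [0]

Derivation:
After op 1 (RCL M1): stack=[0] mem=[0,0,0,0]
After op 2 (pop): stack=[empty] mem=[0,0,0,0]
After op 3 (RCL M3): stack=[0] mem=[0,0,0,0]
After op 4 (push 7): stack=[0,7] mem=[0,0,0,0]
After op 5 (RCL M0): stack=[0,7,0] mem=[0,0,0,0]
After op 6 (STO M2): stack=[0,7] mem=[0,0,0,0]
After op 7 (RCL M2): stack=[0,7,0] mem=[0,0,0,0]
After op 8 (dup): stack=[0,7,0,0] mem=[0,0,0,0]
After op 9 (STO M1): stack=[0,7,0] mem=[0,0,0,0]
After op 10 (/): stack=[0,0] mem=[0,0,0,0]
After op 11 (*): stack=[0] mem=[0,0,0,0]
After op 12 (STO M3): stack=[empty] mem=[0,0,0,0]
After op 13 (RCL M1): stack=[0] mem=[0,0,0,0]
After op 14 (RCL M3): stack=[0,0] mem=[0,0,0,0]
After op 15 (+): stack=[0] mem=[0,0,0,0]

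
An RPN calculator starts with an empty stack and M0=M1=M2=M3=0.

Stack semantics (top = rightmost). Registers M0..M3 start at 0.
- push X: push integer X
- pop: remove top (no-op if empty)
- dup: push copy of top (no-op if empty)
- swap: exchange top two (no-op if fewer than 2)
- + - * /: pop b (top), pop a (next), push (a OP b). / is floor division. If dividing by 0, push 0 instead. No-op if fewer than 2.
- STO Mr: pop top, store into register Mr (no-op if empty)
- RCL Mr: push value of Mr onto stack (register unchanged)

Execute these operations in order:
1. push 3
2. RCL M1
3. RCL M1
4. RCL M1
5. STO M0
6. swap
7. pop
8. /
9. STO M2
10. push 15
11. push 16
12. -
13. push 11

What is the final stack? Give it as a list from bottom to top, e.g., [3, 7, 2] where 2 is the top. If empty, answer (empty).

After op 1 (push 3): stack=[3] mem=[0,0,0,0]
After op 2 (RCL M1): stack=[3,0] mem=[0,0,0,0]
After op 3 (RCL M1): stack=[3,0,0] mem=[0,0,0,0]
After op 4 (RCL M1): stack=[3,0,0,0] mem=[0,0,0,0]
After op 5 (STO M0): stack=[3,0,0] mem=[0,0,0,0]
After op 6 (swap): stack=[3,0,0] mem=[0,0,0,0]
After op 7 (pop): stack=[3,0] mem=[0,0,0,0]
After op 8 (/): stack=[0] mem=[0,0,0,0]
After op 9 (STO M2): stack=[empty] mem=[0,0,0,0]
After op 10 (push 15): stack=[15] mem=[0,0,0,0]
After op 11 (push 16): stack=[15,16] mem=[0,0,0,0]
After op 12 (-): stack=[-1] mem=[0,0,0,0]
After op 13 (push 11): stack=[-1,11] mem=[0,0,0,0]

Answer: [-1, 11]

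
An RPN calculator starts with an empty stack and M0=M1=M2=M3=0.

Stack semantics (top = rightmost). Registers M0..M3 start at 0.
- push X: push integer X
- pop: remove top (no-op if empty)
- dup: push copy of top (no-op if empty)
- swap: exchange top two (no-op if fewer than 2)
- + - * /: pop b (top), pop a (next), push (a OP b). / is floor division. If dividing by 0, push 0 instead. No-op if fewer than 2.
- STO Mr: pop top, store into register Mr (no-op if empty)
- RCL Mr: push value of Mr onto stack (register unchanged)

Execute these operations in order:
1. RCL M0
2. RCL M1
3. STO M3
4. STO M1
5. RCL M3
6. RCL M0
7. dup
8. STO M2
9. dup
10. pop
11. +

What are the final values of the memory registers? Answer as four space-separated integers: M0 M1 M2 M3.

After op 1 (RCL M0): stack=[0] mem=[0,0,0,0]
After op 2 (RCL M1): stack=[0,0] mem=[0,0,0,0]
After op 3 (STO M3): stack=[0] mem=[0,0,0,0]
After op 4 (STO M1): stack=[empty] mem=[0,0,0,0]
After op 5 (RCL M3): stack=[0] mem=[0,0,0,0]
After op 6 (RCL M0): stack=[0,0] mem=[0,0,0,0]
After op 7 (dup): stack=[0,0,0] mem=[0,0,0,0]
After op 8 (STO M2): stack=[0,0] mem=[0,0,0,0]
After op 9 (dup): stack=[0,0,0] mem=[0,0,0,0]
After op 10 (pop): stack=[0,0] mem=[0,0,0,0]
After op 11 (+): stack=[0] mem=[0,0,0,0]

Answer: 0 0 0 0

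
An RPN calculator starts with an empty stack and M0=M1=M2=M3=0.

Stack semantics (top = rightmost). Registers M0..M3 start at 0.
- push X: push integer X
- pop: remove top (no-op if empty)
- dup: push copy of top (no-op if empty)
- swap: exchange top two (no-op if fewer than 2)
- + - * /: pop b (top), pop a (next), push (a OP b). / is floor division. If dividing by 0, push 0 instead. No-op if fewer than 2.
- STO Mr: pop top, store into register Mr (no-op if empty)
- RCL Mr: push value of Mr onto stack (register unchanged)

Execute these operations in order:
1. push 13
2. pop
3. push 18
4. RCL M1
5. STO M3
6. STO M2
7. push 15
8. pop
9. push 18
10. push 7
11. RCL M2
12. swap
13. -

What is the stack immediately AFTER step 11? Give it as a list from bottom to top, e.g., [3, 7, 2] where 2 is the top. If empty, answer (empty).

After op 1 (push 13): stack=[13] mem=[0,0,0,0]
After op 2 (pop): stack=[empty] mem=[0,0,0,0]
After op 3 (push 18): stack=[18] mem=[0,0,0,0]
After op 4 (RCL M1): stack=[18,0] mem=[0,0,0,0]
After op 5 (STO M3): stack=[18] mem=[0,0,0,0]
After op 6 (STO M2): stack=[empty] mem=[0,0,18,0]
After op 7 (push 15): stack=[15] mem=[0,0,18,0]
After op 8 (pop): stack=[empty] mem=[0,0,18,0]
After op 9 (push 18): stack=[18] mem=[0,0,18,0]
After op 10 (push 7): stack=[18,7] mem=[0,0,18,0]
After op 11 (RCL M2): stack=[18,7,18] mem=[0,0,18,0]

[18, 7, 18]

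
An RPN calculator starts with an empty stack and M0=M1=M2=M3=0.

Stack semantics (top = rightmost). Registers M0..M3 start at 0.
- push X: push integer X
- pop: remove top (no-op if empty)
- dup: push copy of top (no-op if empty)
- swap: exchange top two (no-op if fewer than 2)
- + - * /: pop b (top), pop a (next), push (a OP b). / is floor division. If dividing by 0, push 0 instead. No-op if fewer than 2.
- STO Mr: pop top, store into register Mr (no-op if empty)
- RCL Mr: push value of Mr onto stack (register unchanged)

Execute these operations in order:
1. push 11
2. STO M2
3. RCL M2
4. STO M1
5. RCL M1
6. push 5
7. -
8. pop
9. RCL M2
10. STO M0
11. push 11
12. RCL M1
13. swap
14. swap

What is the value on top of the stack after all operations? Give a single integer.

Answer: 11

Derivation:
After op 1 (push 11): stack=[11] mem=[0,0,0,0]
After op 2 (STO M2): stack=[empty] mem=[0,0,11,0]
After op 3 (RCL M2): stack=[11] mem=[0,0,11,0]
After op 4 (STO M1): stack=[empty] mem=[0,11,11,0]
After op 5 (RCL M1): stack=[11] mem=[0,11,11,0]
After op 6 (push 5): stack=[11,5] mem=[0,11,11,0]
After op 7 (-): stack=[6] mem=[0,11,11,0]
After op 8 (pop): stack=[empty] mem=[0,11,11,0]
After op 9 (RCL M2): stack=[11] mem=[0,11,11,0]
After op 10 (STO M0): stack=[empty] mem=[11,11,11,0]
After op 11 (push 11): stack=[11] mem=[11,11,11,0]
After op 12 (RCL M1): stack=[11,11] mem=[11,11,11,0]
After op 13 (swap): stack=[11,11] mem=[11,11,11,0]
After op 14 (swap): stack=[11,11] mem=[11,11,11,0]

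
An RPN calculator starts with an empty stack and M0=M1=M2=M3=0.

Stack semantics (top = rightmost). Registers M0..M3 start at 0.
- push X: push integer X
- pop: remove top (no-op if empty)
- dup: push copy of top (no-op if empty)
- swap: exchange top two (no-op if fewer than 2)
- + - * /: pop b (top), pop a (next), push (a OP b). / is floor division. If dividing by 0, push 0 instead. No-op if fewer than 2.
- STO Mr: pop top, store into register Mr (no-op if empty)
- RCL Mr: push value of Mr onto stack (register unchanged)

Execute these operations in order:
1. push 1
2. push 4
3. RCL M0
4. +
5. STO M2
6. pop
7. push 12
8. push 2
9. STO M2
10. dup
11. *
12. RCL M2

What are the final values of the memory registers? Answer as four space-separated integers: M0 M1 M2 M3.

After op 1 (push 1): stack=[1] mem=[0,0,0,0]
After op 2 (push 4): stack=[1,4] mem=[0,0,0,0]
After op 3 (RCL M0): stack=[1,4,0] mem=[0,0,0,0]
After op 4 (+): stack=[1,4] mem=[0,0,0,0]
After op 5 (STO M2): stack=[1] mem=[0,0,4,0]
After op 6 (pop): stack=[empty] mem=[0,0,4,0]
After op 7 (push 12): stack=[12] mem=[0,0,4,0]
After op 8 (push 2): stack=[12,2] mem=[0,0,4,0]
After op 9 (STO M2): stack=[12] mem=[0,0,2,0]
After op 10 (dup): stack=[12,12] mem=[0,0,2,0]
After op 11 (*): stack=[144] mem=[0,0,2,0]
After op 12 (RCL M2): stack=[144,2] mem=[0,0,2,0]

Answer: 0 0 2 0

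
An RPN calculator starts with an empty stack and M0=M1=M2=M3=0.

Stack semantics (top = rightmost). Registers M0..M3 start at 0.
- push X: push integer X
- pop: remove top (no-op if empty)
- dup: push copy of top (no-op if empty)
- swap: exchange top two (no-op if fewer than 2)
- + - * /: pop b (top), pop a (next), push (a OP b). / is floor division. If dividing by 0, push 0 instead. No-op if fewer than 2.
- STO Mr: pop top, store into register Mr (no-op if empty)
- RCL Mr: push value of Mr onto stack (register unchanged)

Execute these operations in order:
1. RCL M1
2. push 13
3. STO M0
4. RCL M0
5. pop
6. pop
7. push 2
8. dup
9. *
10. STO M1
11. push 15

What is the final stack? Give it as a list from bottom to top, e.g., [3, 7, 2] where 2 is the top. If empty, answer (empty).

After op 1 (RCL M1): stack=[0] mem=[0,0,0,0]
After op 2 (push 13): stack=[0,13] mem=[0,0,0,0]
After op 3 (STO M0): stack=[0] mem=[13,0,0,0]
After op 4 (RCL M0): stack=[0,13] mem=[13,0,0,0]
After op 5 (pop): stack=[0] mem=[13,0,0,0]
After op 6 (pop): stack=[empty] mem=[13,0,0,0]
After op 7 (push 2): stack=[2] mem=[13,0,0,0]
After op 8 (dup): stack=[2,2] mem=[13,0,0,0]
After op 9 (*): stack=[4] mem=[13,0,0,0]
After op 10 (STO M1): stack=[empty] mem=[13,4,0,0]
After op 11 (push 15): stack=[15] mem=[13,4,0,0]

Answer: [15]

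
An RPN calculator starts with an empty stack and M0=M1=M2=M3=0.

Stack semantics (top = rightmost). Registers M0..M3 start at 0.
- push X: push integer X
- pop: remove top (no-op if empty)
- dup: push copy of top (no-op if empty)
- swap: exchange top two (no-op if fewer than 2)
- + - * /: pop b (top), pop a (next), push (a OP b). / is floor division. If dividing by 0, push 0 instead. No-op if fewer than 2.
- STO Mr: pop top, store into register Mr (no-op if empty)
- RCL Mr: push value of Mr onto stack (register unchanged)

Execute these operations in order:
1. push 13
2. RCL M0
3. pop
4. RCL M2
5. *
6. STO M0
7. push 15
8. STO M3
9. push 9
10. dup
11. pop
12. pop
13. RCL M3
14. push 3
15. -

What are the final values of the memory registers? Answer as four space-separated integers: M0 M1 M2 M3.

Answer: 0 0 0 15

Derivation:
After op 1 (push 13): stack=[13] mem=[0,0,0,0]
After op 2 (RCL M0): stack=[13,0] mem=[0,0,0,0]
After op 3 (pop): stack=[13] mem=[0,0,0,0]
After op 4 (RCL M2): stack=[13,0] mem=[0,0,0,0]
After op 5 (*): stack=[0] mem=[0,0,0,0]
After op 6 (STO M0): stack=[empty] mem=[0,0,0,0]
After op 7 (push 15): stack=[15] mem=[0,0,0,0]
After op 8 (STO M3): stack=[empty] mem=[0,0,0,15]
After op 9 (push 9): stack=[9] mem=[0,0,0,15]
After op 10 (dup): stack=[9,9] mem=[0,0,0,15]
After op 11 (pop): stack=[9] mem=[0,0,0,15]
After op 12 (pop): stack=[empty] mem=[0,0,0,15]
After op 13 (RCL M3): stack=[15] mem=[0,0,0,15]
After op 14 (push 3): stack=[15,3] mem=[0,0,0,15]
After op 15 (-): stack=[12] mem=[0,0,0,15]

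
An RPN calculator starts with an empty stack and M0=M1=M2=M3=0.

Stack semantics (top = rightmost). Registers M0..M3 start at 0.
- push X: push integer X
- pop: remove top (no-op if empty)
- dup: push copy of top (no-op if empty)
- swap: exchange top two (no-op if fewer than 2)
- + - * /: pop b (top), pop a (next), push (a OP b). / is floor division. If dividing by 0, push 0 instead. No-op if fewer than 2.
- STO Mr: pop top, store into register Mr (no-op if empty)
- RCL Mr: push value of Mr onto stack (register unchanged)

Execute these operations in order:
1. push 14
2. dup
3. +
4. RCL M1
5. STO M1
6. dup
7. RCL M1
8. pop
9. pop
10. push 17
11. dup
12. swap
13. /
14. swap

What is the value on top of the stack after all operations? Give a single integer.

After op 1 (push 14): stack=[14] mem=[0,0,0,0]
After op 2 (dup): stack=[14,14] mem=[0,0,0,0]
After op 3 (+): stack=[28] mem=[0,0,0,0]
After op 4 (RCL M1): stack=[28,0] mem=[0,0,0,0]
After op 5 (STO M1): stack=[28] mem=[0,0,0,0]
After op 6 (dup): stack=[28,28] mem=[0,0,0,0]
After op 7 (RCL M1): stack=[28,28,0] mem=[0,0,0,0]
After op 8 (pop): stack=[28,28] mem=[0,0,0,0]
After op 9 (pop): stack=[28] mem=[0,0,0,0]
After op 10 (push 17): stack=[28,17] mem=[0,0,0,0]
After op 11 (dup): stack=[28,17,17] mem=[0,0,0,0]
After op 12 (swap): stack=[28,17,17] mem=[0,0,0,0]
After op 13 (/): stack=[28,1] mem=[0,0,0,0]
After op 14 (swap): stack=[1,28] mem=[0,0,0,0]

Answer: 28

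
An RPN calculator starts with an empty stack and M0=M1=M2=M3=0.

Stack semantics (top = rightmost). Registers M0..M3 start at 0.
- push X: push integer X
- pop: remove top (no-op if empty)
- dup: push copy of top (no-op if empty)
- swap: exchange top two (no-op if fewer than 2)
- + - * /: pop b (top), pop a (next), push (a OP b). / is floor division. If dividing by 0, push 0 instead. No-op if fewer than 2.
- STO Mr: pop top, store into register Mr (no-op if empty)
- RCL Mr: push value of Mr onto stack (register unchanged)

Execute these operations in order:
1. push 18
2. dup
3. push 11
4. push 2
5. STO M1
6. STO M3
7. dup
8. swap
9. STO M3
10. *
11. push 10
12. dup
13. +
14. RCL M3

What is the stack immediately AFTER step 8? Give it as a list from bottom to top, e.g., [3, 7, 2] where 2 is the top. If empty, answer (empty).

After op 1 (push 18): stack=[18] mem=[0,0,0,0]
After op 2 (dup): stack=[18,18] mem=[0,0,0,0]
After op 3 (push 11): stack=[18,18,11] mem=[0,0,0,0]
After op 4 (push 2): stack=[18,18,11,2] mem=[0,0,0,0]
After op 5 (STO M1): stack=[18,18,11] mem=[0,2,0,0]
After op 6 (STO M3): stack=[18,18] mem=[0,2,0,11]
After op 7 (dup): stack=[18,18,18] mem=[0,2,0,11]
After op 8 (swap): stack=[18,18,18] mem=[0,2,0,11]

[18, 18, 18]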